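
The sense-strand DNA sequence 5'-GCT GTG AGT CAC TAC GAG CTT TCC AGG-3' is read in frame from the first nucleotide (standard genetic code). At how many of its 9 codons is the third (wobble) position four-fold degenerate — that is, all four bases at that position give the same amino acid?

4

Codon 1 GCT (Ala): third position 4-fold.
Codon 2 GTG (Val): third position 4-fold.
Codon 3 AGT (Ser): third position 2-fold.
Codon 4 CAC (His): third position 2-fold.
Codon 5 TAC (Tyr): third position 2-fold.
Codon 6 GAG (Glu): third position 2-fold.
Codon 7 CTT (Leu): third position 4-fold.
Codon 8 TCC (Ser): third position 4-fold.
Codon 9 AGG (Arg): third position 2-fold.
Four-fold degenerate third positions: 4.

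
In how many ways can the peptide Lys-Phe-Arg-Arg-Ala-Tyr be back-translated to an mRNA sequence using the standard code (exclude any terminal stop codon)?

Lys: 2 codons.
Phe: 2 codons.
Arg: 6 codons.
Arg: 6 codons.
Ala: 4 codons.
Tyr: 2 codons.
2 × 2 × 6 × 6 × 4 × 2 = 1152.

1152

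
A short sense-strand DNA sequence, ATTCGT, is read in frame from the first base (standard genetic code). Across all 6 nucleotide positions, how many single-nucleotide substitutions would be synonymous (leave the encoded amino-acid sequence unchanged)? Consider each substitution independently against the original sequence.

Codon 1 (ATT, Ile): 2 synonymous substitutions.
Codon 2 (CGT, Arg): 3 synonymous substitutions.
Total: 2 + 3 = 5.

5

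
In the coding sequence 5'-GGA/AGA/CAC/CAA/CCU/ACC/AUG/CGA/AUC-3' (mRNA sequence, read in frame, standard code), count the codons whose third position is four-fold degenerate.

Codon 1 GGA (Gly): third position 4-fold.
Codon 2 AGA (Arg): third position 2-fold.
Codon 3 CAC (His): third position 2-fold.
Codon 4 CAA (Gln): third position 2-fold.
Codon 5 CCU (Pro): third position 4-fold.
Codon 6 ACC (Thr): third position 4-fold.
Codon 7 AUG (Met): third position 1-fold.
Codon 8 CGA (Arg): third position 4-fold.
Codon 9 AUC (Ile): third position 3-fold.
Four-fold degenerate third positions: 4.

4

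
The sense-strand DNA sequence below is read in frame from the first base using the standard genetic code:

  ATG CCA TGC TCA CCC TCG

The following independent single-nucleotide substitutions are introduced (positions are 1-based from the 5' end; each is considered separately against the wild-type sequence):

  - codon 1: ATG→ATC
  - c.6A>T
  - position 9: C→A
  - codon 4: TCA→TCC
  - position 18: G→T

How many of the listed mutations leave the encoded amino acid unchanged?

Codon 1: ATG (Met) → ATC (Ile) — missense.
Codon 2: CCA (Pro) → CCT (Pro) — synonymous.
Codon 3: TGC (Cys) → TGA (Stop) — nonsense.
Codon 4: TCA (Ser) → TCC (Ser) — synonymous.
Codon 6: TCG (Ser) → TCT (Ser) — synonymous.
Synonymous: 3 of 5.

3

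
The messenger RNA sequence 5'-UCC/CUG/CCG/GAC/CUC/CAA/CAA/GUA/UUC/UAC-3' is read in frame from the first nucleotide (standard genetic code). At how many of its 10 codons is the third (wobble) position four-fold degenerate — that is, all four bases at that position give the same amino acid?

5

Codon 1 UCC (Ser): third position 4-fold.
Codon 2 CUG (Leu): third position 4-fold.
Codon 3 CCG (Pro): third position 4-fold.
Codon 4 GAC (Asp): third position 2-fold.
Codon 5 CUC (Leu): third position 4-fold.
Codon 6 CAA (Gln): third position 2-fold.
Codon 7 CAA (Gln): third position 2-fold.
Codon 8 GUA (Val): third position 4-fold.
Codon 9 UUC (Phe): third position 2-fold.
Codon 10 UAC (Tyr): third position 2-fold.
Four-fold degenerate third positions: 5.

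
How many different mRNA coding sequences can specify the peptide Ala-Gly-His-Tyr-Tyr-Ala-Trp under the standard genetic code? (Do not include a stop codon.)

512

Ala: 4 codons.
Gly: 4 codons.
His: 2 codons.
Tyr: 2 codons.
Tyr: 2 codons.
Ala: 4 codons.
Trp: 1 codon.
4 × 4 × 2 × 2 × 2 × 4 × 1 = 512.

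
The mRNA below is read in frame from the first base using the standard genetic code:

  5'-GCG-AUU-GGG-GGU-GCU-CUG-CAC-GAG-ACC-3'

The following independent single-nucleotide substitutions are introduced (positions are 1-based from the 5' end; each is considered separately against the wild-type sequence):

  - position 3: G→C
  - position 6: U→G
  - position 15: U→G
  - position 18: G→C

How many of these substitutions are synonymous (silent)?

3

Codon 1: GCG (Ala) → GCC (Ala) — synonymous.
Codon 2: AUU (Ile) → AUG (Met) — missense.
Codon 5: GCU (Ala) → GCG (Ala) — synonymous.
Codon 6: CUG (Leu) → CUC (Leu) — synonymous.
Synonymous: 3 of 4.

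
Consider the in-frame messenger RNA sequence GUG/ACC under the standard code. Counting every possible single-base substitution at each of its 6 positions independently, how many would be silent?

6

Codon 1 (GUG, Val): 3 synonymous substitutions.
Codon 2 (ACC, Thr): 3 synonymous substitutions.
Total: 3 + 3 = 6.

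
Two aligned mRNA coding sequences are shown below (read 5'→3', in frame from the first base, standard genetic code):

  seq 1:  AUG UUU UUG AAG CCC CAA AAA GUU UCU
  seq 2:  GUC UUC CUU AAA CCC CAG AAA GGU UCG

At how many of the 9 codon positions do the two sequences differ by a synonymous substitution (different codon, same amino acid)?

Codon 1: AUG Met / GUC Val — nonsynonymous.
Codon 2: UUU Phe / UUC Phe — synonymous.
Codon 3: UUG Leu / CUU Leu — synonymous.
Codon 4: AAG Lys / AAA Lys — synonymous.
Codon 5: CCC Pro / CCC Pro — identical.
Codon 6: CAA Gln / CAG Gln — synonymous.
Codon 7: AAA Lys / AAA Lys — identical.
Codon 8: GUU Val / GGU Gly — nonsynonymous.
Codon 9: UCU Ser / UCG Ser — synonymous.
Synonymous differences: 5.

5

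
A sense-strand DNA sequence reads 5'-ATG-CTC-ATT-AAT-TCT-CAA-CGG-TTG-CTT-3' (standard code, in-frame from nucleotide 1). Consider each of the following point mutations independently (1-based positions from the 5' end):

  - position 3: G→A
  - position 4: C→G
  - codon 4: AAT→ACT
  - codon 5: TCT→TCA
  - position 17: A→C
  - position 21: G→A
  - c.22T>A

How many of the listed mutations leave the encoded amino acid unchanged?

2

Codon 1: ATG (Met) → ATA (Ile) — missense.
Codon 2: CTC (Leu) → GTC (Val) — missense.
Codon 4: AAT (Asn) → ACT (Thr) — missense.
Codon 5: TCT (Ser) → TCA (Ser) — synonymous.
Codon 6: CAA (Gln) → CCA (Pro) — missense.
Codon 7: CGG (Arg) → CGA (Arg) — synonymous.
Codon 8: TTG (Leu) → ATG (Met) — missense.
Synonymous: 2 of 7.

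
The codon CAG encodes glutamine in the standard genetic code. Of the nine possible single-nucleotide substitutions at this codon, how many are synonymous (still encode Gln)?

1

Position 1: none → 0 synonymous.
Position 2: none → 0 synonymous.
Position 3: CAA → 1 synonymous.
Total: 0 + 0 + 1 = 1.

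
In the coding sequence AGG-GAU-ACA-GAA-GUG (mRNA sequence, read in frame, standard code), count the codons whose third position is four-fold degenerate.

2

Codon 1 AGG (Arg): third position 2-fold.
Codon 2 GAU (Asp): third position 2-fold.
Codon 3 ACA (Thr): third position 4-fold.
Codon 4 GAA (Glu): third position 2-fold.
Codon 5 GUG (Val): third position 4-fold.
Four-fold degenerate third positions: 2.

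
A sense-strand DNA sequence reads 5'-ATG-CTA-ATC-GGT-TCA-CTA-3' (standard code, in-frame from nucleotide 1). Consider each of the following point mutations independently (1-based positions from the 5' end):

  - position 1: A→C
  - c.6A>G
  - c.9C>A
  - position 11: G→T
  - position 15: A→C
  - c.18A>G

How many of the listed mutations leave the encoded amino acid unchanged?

4

Codon 1: ATG (Met) → CTG (Leu) — missense.
Codon 2: CTA (Leu) → CTG (Leu) — synonymous.
Codon 3: ATC (Ile) → ATA (Ile) — synonymous.
Codon 4: GGT (Gly) → GTT (Val) — missense.
Codon 5: TCA (Ser) → TCC (Ser) — synonymous.
Codon 6: CTA (Leu) → CTG (Leu) — synonymous.
Synonymous: 4 of 6.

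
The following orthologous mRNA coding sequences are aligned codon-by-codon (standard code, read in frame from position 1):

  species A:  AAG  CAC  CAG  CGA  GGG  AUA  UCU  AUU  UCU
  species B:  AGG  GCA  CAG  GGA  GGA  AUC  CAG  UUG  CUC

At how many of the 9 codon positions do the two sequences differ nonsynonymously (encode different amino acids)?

Codon 1: AAG Lys / AGG Arg — nonsynonymous.
Codon 2: CAC His / GCA Ala — nonsynonymous.
Codon 3: CAG Gln / CAG Gln — identical.
Codon 4: CGA Arg / GGA Gly — nonsynonymous.
Codon 5: GGG Gly / GGA Gly — synonymous.
Codon 6: AUA Ile / AUC Ile — synonymous.
Codon 7: UCU Ser / CAG Gln — nonsynonymous.
Codon 8: AUU Ile / UUG Leu — nonsynonymous.
Codon 9: UCU Ser / CUC Leu — nonsynonymous.
Nonsynonymous differences: 6.

6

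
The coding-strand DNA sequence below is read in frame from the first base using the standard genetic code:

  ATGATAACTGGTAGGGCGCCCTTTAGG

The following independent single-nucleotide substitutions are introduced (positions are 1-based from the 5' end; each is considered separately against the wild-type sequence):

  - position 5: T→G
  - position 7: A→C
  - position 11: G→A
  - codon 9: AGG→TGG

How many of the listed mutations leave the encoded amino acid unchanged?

0

Codon 2: ATA (Ile) → AGA (Arg) — missense.
Codon 3: ACT (Thr) → CCT (Pro) — missense.
Codon 4: GGT (Gly) → GAT (Asp) — missense.
Codon 9: AGG (Arg) → TGG (Trp) — missense.
Synonymous: 0 of 4.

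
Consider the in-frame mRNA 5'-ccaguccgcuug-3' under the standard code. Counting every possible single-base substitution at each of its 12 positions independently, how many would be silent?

11

Codon 1 (CCA, Pro): 3 synonymous substitutions.
Codon 2 (GUC, Val): 3 synonymous substitutions.
Codon 3 (CGC, Arg): 3 synonymous substitutions.
Codon 4 (UUG, Leu): 2 synonymous substitutions.
Total: 3 + 3 + 3 + 2 = 11.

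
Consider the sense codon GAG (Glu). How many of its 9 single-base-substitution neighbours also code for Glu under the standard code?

Position 1: none → 0 synonymous.
Position 2: none → 0 synonymous.
Position 3: GAA → 1 synonymous.
Total: 0 + 0 + 1 = 1.

1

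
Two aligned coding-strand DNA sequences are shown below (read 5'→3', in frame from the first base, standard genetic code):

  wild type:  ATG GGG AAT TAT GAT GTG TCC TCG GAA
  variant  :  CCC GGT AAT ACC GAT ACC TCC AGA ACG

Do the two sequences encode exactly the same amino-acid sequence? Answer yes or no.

no

Codon 1: ATG Met / CCC Pro — nonsynonymous.
Codon 2: GGG Gly / GGT Gly — synonymous.
Codon 3: AAT Asn / AAT Asn — identical.
Codon 4: TAT Tyr / ACC Thr — nonsynonymous.
Codon 5: GAT Asp / GAT Asp — identical.
Codon 6: GTG Val / ACC Thr — nonsynonymous.
Codon 7: TCC Ser / TCC Ser — identical.
Codon 8: TCG Ser / AGA Arg — nonsynonymous.
Codon 9: GAA Glu / ACG Thr — nonsynonymous.
Nonsynonymous differences: 5 → different protein.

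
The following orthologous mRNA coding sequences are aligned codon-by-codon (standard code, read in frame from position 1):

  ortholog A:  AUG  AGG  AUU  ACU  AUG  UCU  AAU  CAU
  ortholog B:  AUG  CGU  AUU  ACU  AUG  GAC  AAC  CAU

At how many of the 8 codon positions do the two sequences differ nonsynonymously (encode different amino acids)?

1

Codon 1: AUG Met / AUG Met — identical.
Codon 2: AGG Arg / CGU Arg — synonymous.
Codon 3: AUU Ile / AUU Ile — identical.
Codon 4: ACU Thr / ACU Thr — identical.
Codon 5: AUG Met / AUG Met — identical.
Codon 6: UCU Ser / GAC Asp — nonsynonymous.
Codon 7: AAU Asn / AAC Asn — synonymous.
Codon 8: CAU His / CAU His — identical.
Nonsynonymous differences: 1.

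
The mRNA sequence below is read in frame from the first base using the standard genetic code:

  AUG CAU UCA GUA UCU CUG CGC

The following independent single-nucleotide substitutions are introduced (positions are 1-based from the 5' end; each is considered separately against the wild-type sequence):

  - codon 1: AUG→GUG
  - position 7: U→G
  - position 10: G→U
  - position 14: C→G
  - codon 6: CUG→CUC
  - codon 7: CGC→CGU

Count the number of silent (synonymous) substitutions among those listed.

Codon 1: AUG (Met) → GUG (Val) — missense.
Codon 3: UCA (Ser) → GCA (Ala) — missense.
Codon 4: GUA (Val) → UUA (Leu) — missense.
Codon 5: UCU (Ser) → UGU (Cys) — missense.
Codon 6: CUG (Leu) → CUC (Leu) — synonymous.
Codon 7: CGC (Arg) → CGU (Arg) — synonymous.
Synonymous: 2 of 6.

2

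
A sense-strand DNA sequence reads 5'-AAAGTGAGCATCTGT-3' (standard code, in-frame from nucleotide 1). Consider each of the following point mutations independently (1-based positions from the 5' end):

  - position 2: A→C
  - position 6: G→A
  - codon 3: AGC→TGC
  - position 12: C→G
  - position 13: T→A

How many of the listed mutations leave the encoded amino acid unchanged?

Codon 1: AAA (Lys) → ACA (Thr) — missense.
Codon 2: GTG (Val) → GTA (Val) — synonymous.
Codon 3: AGC (Ser) → TGC (Cys) — missense.
Codon 4: ATC (Ile) → ATG (Met) — missense.
Codon 5: TGT (Cys) → AGT (Ser) — missense.
Synonymous: 1 of 5.

1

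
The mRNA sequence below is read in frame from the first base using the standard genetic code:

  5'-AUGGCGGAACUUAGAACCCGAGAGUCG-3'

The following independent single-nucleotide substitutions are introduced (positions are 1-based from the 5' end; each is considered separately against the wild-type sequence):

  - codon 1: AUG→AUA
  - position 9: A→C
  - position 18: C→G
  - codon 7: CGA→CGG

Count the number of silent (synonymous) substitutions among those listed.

2

Codon 1: AUG (Met) → AUA (Ile) — missense.
Codon 3: GAA (Glu) → GAC (Asp) — missense.
Codon 6: ACC (Thr) → ACG (Thr) — synonymous.
Codon 7: CGA (Arg) → CGG (Arg) — synonymous.
Synonymous: 2 of 4.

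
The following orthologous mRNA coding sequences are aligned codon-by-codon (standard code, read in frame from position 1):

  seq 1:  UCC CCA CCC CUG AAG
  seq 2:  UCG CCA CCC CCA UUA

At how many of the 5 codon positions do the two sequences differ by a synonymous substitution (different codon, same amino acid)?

Codon 1: UCC Ser / UCG Ser — synonymous.
Codon 2: CCA Pro / CCA Pro — identical.
Codon 3: CCC Pro / CCC Pro — identical.
Codon 4: CUG Leu / CCA Pro — nonsynonymous.
Codon 5: AAG Lys / UUA Leu — nonsynonymous.
Synonymous differences: 1.

1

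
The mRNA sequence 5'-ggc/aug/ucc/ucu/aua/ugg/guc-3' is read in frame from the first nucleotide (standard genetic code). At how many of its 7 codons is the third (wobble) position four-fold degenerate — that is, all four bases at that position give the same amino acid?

4

Codon 1 GGC (Gly): third position 4-fold.
Codon 2 AUG (Met): third position 1-fold.
Codon 3 UCC (Ser): third position 4-fold.
Codon 4 UCU (Ser): third position 4-fold.
Codon 5 AUA (Ile): third position 3-fold.
Codon 6 UGG (Trp): third position 1-fold.
Codon 7 GUC (Val): third position 4-fold.
Four-fold degenerate third positions: 4.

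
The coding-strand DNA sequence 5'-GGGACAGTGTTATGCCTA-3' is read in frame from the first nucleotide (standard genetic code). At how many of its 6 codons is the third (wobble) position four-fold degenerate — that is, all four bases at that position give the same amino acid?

Codon 1 GGG (Gly): third position 4-fold.
Codon 2 ACA (Thr): third position 4-fold.
Codon 3 GTG (Val): third position 4-fold.
Codon 4 TTA (Leu): third position 2-fold.
Codon 5 TGC (Cys): third position 2-fold.
Codon 6 CTA (Leu): third position 4-fold.
Four-fold degenerate third positions: 4.

4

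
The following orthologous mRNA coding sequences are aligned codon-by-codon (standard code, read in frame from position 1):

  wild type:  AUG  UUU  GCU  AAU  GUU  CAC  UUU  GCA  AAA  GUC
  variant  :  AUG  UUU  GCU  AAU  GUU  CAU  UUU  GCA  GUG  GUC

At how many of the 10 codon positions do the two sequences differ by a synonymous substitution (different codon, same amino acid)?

Codon 1: AUG Met / AUG Met — identical.
Codon 2: UUU Phe / UUU Phe — identical.
Codon 3: GCU Ala / GCU Ala — identical.
Codon 4: AAU Asn / AAU Asn — identical.
Codon 5: GUU Val / GUU Val — identical.
Codon 6: CAC His / CAU His — synonymous.
Codon 7: UUU Phe / UUU Phe — identical.
Codon 8: GCA Ala / GCA Ala — identical.
Codon 9: AAA Lys / GUG Val — nonsynonymous.
Codon 10: GUC Val / GUC Val — identical.
Synonymous differences: 1.

1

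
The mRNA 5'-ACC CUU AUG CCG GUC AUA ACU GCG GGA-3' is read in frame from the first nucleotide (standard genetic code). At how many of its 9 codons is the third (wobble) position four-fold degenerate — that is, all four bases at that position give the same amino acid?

7

Codon 1 ACC (Thr): third position 4-fold.
Codon 2 CUU (Leu): third position 4-fold.
Codon 3 AUG (Met): third position 1-fold.
Codon 4 CCG (Pro): third position 4-fold.
Codon 5 GUC (Val): third position 4-fold.
Codon 6 AUA (Ile): third position 3-fold.
Codon 7 ACU (Thr): third position 4-fold.
Codon 8 GCG (Ala): third position 4-fold.
Codon 9 GGA (Gly): third position 4-fold.
Four-fold degenerate third positions: 7.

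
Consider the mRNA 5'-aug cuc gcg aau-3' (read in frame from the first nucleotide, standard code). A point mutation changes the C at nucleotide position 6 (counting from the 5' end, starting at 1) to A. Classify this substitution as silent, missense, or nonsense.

silent

Position 6 falls in codon 2: CUC → Leu.
After the substitution the codon is CUA → Leu.
Both encode Leu, so the change is synonymous.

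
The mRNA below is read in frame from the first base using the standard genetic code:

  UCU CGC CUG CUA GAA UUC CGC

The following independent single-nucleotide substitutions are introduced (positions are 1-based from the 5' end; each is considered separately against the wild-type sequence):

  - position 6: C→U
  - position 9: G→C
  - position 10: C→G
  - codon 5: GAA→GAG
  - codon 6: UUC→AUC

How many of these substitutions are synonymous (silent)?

3

Codon 2: CGC (Arg) → CGU (Arg) — synonymous.
Codon 3: CUG (Leu) → CUC (Leu) — synonymous.
Codon 4: CUA (Leu) → GUA (Val) — missense.
Codon 5: GAA (Glu) → GAG (Glu) — synonymous.
Codon 6: UUC (Phe) → AUC (Ile) — missense.
Synonymous: 3 of 5.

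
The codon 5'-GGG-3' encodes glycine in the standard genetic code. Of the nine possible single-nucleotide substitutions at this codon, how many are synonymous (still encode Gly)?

Position 1: none → 0 synonymous.
Position 2: none → 0 synonymous.
Position 3: GGU, GGC, GGA → 3 synonymous.
Total: 0 + 0 + 3 = 3.

3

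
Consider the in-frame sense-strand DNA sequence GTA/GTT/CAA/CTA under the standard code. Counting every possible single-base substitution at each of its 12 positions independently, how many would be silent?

11

Codon 1 (GTA, Val): 3 synonymous substitutions.
Codon 2 (GTT, Val): 3 synonymous substitutions.
Codon 3 (CAA, Gln): 1 synonymous substitution.
Codon 4 (CTA, Leu): 4 synonymous substitutions.
Total: 3 + 3 + 1 + 4 = 11.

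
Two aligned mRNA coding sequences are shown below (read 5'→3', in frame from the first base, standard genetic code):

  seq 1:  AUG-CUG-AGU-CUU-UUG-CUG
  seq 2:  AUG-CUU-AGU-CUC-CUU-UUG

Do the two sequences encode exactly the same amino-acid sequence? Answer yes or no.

Codon 1: AUG Met / AUG Met — identical.
Codon 2: CUG Leu / CUU Leu — synonymous.
Codon 3: AGU Ser / AGU Ser — identical.
Codon 4: CUU Leu / CUC Leu — synonymous.
Codon 5: UUG Leu / CUU Leu — synonymous.
Codon 6: CUG Leu / UUG Leu — synonymous.
Nonsynonymous differences: 0 → same protein.

yes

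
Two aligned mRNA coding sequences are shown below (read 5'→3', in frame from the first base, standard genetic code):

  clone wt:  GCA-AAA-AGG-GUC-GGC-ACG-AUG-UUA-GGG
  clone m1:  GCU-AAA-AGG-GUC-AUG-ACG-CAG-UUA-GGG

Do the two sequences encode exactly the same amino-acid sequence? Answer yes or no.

Codon 1: GCA Ala / GCU Ala — synonymous.
Codon 2: AAA Lys / AAA Lys — identical.
Codon 3: AGG Arg / AGG Arg — identical.
Codon 4: GUC Val / GUC Val — identical.
Codon 5: GGC Gly / AUG Met — nonsynonymous.
Codon 6: ACG Thr / ACG Thr — identical.
Codon 7: AUG Met / CAG Gln — nonsynonymous.
Codon 8: UUA Leu / UUA Leu — identical.
Codon 9: GGG Gly / GGG Gly — identical.
Nonsynonymous differences: 2 → different protein.

no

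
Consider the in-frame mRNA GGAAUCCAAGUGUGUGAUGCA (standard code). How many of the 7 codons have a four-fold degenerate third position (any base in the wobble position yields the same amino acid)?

Codon 1 GGA (Gly): third position 4-fold.
Codon 2 AUC (Ile): third position 3-fold.
Codon 3 CAA (Gln): third position 2-fold.
Codon 4 GUG (Val): third position 4-fold.
Codon 5 UGU (Cys): third position 2-fold.
Codon 6 GAU (Asp): third position 2-fold.
Codon 7 GCA (Ala): third position 4-fold.
Four-fold degenerate third positions: 3.

3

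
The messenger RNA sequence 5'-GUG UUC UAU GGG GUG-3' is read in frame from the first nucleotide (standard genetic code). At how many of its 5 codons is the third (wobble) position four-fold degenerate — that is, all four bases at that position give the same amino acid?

Codon 1 GUG (Val): third position 4-fold.
Codon 2 UUC (Phe): third position 2-fold.
Codon 3 UAU (Tyr): third position 2-fold.
Codon 4 GGG (Gly): third position 4-fold.
Codon 5 GUG (Val): third position 4-fold.
Four-fold degenerate third positions: 3.

3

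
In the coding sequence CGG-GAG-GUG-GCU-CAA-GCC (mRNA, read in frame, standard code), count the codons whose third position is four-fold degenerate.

Codon 1 CGG (Arg): third position 4-fold.
Codon 2 GAG (Glu): third position 2-fold.
Codon 3 GUG (Val): third position 4-fold.
Codon 4 GCU (Ala): third position 4-fold.
Codon 5 CAA (Gln): third position 2-fold.
Codon 6 GCC (Ala): third position 4-fold.
Four-fold degenerate third positions: 4.

4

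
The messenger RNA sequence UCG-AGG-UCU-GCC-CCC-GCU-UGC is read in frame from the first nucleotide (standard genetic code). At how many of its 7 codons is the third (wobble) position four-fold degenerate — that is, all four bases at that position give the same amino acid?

Codon 1 UCG (Ser): third position 4-fold.
Codon 2 AGG (Arg): third position 2-fold.
Codon 3 UCU (Ser): third position 4-fold.
Codon 4 GCC (Ala): third position 4-fold.
Codon 5 CCC (Pro): third position 4-fold.
Codon 6 GCU (Ala): third position 4-fold.
Codon 7 UGC (Cys): third position 2-fold.
Four-fold degenerate third positions: 5.

5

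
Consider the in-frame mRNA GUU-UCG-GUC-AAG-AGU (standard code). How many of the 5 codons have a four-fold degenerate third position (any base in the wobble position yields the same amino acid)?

Codon 1 GUU (Val): third position 4-fold.
Codon 2 UCG (Ser): third position 4-fold.
Codon 3 GUC (Val): third position 4-fold.
Codon 4 AAG (Lys): third position 2-fold.
Codon 5 AGU (Ser): third position 2-fold.
Four-fold degenerate third positions: 3.

3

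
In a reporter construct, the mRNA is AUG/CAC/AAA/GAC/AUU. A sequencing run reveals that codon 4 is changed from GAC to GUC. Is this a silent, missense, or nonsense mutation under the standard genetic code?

Position 11 falls in codon 4: GAC → Asp.
After the substitution the codon is GUC → Val.
Asp ≠ Val, so this is a missense mutation.

missense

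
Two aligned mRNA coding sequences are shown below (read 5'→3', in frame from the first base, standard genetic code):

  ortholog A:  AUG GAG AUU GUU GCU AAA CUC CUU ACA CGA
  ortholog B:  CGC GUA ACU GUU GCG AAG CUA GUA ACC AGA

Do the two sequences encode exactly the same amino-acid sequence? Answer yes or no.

Codon 1: AUG Met / CGC Arg — nonsynonymous.
Codon 2: GAG Glu / GUA Val — nonsynonymous.
Codon 3: AUU Ile / ACU Thr — nonsynonymous.
Codon 4: GUU Val / GUU Val — identical.
Codon 5: GCU Ala / GCG Ala — synonymous.
Codon 6: AAA Lys / AAG Lys — synonymous.
Codon 7: CUC Leu / CUA Leu — synonymous.
Codon 8: CUU Leu / GUA Val — nonsynonymous.
Codon 9: ACA Thr / ACC Thr — synonymous.
Codon 10: CGA Arg / AGA Arg — synonymous.
Nonsynonymous differences: 4 → different protein.

no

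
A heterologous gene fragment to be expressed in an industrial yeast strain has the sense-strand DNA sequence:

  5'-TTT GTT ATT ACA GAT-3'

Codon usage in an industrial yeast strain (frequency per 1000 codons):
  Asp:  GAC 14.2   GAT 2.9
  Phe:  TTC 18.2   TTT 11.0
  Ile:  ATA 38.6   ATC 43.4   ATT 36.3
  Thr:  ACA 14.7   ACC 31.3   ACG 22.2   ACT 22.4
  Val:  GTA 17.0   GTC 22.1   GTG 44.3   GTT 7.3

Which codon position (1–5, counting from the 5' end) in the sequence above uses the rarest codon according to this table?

5

Codon 1 TTT (Phe): 11.0 per 1000.
Codon 2 GTT (Val): 7.3 per 1000.
Codon 3 ATT (Ile): 36.3 per 1000.
Codon 4 ACA (Thr): 14.7 per 1000.
Codon 5 GAT (Asp): 2.9 per 1000.
Lowest frequency is 2.9 at codon 5.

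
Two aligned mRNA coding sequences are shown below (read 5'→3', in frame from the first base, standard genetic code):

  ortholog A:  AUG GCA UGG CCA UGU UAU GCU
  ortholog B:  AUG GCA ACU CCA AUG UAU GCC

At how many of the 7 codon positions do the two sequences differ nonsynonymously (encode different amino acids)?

2

Codon 1: AUG Met / AUG Met — identical.
Codon 2: GCA Ala / GCA Ala — identical.
Codon 3: UGG Trp / ACU Thr — nonsynonymous.
Codon 4: CCA Pro / CCA Pro — identical.
Codon 5: UGU Cys / AUG Met — nonsynonymous.
Codon 6: UAU Tyr / UAU Tyr — identical.
Codon 7: GCU Ala / GCC Ala — synonymous.
Nonsynonymous differences: 2.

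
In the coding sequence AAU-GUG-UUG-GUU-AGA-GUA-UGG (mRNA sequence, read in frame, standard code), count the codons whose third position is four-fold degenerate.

Codon 1 AAU (Asn): third position 2-fold.
Codon 2 GUG (Val): third position 4-fold.
Codon 3 UUG (Leu): third position 2-fold.
Codon 4 GUU (Val): third position 4-fold.
Codon 5 AGA (Arg): third position 2-fold.
Codon 6 GUA (Val): third position 4-fold.
Codon 7 UGG (Trp): third position 1-fold.
Four-fold degenerate third positions: 3.

3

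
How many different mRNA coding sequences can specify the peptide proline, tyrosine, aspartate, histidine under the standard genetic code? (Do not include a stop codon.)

32

Pro: 4 codons.
Tyr: 2 codons.
Asp: 2 codons.
His: 2 codons.
4 × 2 × 2 × 2 = 32.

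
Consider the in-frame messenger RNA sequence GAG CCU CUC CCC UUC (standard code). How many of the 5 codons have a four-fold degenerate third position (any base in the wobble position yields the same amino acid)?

3

Codon 1 GAG (Glu): third position 2-fold.
Codon 2 CCU (Pro): third position 4-fold.
Codon 3 CUC (Leu): third position 4-fold.
Codon 4 CCC (Pro): third position 4-fold.
Codon 5 UUC (Phe): third position 2-fold.
Four-fold degenerate third positions: 3.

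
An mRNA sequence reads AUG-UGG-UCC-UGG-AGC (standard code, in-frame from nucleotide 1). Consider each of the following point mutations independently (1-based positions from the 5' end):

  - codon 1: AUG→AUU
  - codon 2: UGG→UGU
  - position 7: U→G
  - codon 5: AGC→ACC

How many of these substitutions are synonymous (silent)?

Codon 1: AUG (Met) → AUU (Ile) — missense.
Codon 2: UGG (Trp) → UGU (Cys) — missense.
Codon 3: UCC (Ser) → GCC (Ala) — missense.
Codon 5: AGC (Ser) → ACC (Thr) — missense.
Synonymous: 0 of 4.

0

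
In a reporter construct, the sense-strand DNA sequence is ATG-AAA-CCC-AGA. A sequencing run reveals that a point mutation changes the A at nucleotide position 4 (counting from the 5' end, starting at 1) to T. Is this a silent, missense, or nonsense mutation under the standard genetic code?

nonsense

Position 4 falls in codon 2: AAA → Lys.
After the substitution the codon is TAA → Stop.
The new codon is a stop codon, so this is a nonsense mutation.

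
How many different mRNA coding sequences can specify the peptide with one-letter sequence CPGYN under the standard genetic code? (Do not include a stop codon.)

128

Cys: 2 codons.
Pro: 4 codons.
Gly: 4 codons.
Tyr: 2 codons.
Asn: 2 codons.
2 × 4 × 4 × 2 × 2 = 128.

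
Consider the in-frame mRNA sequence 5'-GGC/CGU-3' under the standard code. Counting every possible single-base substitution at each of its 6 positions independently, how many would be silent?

Codon 1 (GGC, Gly): 3 synonymous substitutions.
Codon 2 (CGU, Arg): 3 synonymous substitutions.
Total: 3 + 3 = 6.

6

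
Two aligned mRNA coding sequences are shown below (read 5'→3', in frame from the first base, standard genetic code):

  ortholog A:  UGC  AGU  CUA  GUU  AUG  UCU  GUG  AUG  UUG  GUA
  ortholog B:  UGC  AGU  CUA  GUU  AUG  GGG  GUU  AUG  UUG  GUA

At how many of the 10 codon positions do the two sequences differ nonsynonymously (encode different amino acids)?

1

Codon 1: UGC Cys / UGC Cys — identical.
Codon 2: AGU Ser / AGU Ser — identical.
Codon 3: CUA Leu / CUA Leu — identical.
Codon 4: GUU Val / GUU Val — identical.
Codon 5: AUG Met / AUG Met — identical.
Codon 6: UCU Ser / GGG Gly — nonsynonymous.
Codon 7: GUG Val / GUU Val — synonymous.
Codon 8: AUG Met / AUG Met — identical.
Codon 9: UUG Leu / UUG Leu — identical.
Codon 10: GUA Val / GUA Val — identical.
Nonsynonymous differences: 1.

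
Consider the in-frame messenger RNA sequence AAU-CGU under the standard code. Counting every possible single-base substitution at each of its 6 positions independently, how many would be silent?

Codon 1 (AAU, Asn): 1 synonymous substitution.
Codon 2 (CGU, Arg): 3 synonymous substitutions.
Total: 1 + 3 = 4.

4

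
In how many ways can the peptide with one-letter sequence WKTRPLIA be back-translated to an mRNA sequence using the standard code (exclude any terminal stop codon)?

Trp: 1 codon.
Lys: 2 codons.
Thr: 4 codons.
Arg: 6 codons.
Pro: 4 codons.
Leu: 6 codons.
Ile: 3 codons.
Ala: 4 codons.
1 × 2 × 4 × 6 × 4 × 6 × 3 × 4 = 13824.

13824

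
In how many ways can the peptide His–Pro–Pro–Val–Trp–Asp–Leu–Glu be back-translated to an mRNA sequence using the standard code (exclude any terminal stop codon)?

His: 2 codons.
Pro: 4 codons.
Pro: 4 codons.
Val: 4 codons.
Trp: 1 codon.
Asp: 2 codons.
Leu: 6 codons.
Glu: 2 codons.
2 × 4 × 4 × 4 × 1 × 2 × 6 × 2 = 3072.

3072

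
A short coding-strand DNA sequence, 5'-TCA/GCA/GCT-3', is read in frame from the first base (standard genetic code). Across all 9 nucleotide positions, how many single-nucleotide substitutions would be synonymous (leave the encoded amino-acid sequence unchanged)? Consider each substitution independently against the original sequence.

9

Codon 1 (TCA, Ser): 3 synonymous substitutions.
Codon 2 (GCA, Ala): 3 synonymous substitutions.
Codon 3 (GCT, Ala): 3 synonymous substitutions.
Total: 3 + 3 + 3 = 9.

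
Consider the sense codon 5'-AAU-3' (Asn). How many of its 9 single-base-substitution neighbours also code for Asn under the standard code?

1

Position 1: none → 0 synonymous.
Position 2: none → 0 synonymous.
Position 3: AAC → 1 synonymous.
Total: 0 + 0 + 1 = 1.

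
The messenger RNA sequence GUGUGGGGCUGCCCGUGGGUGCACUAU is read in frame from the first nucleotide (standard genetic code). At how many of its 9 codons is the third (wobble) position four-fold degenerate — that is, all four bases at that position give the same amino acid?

Codon 1 GUG (Val): third position 4-fold.
Codon 2 UGG (Trp): third position 1-fold.
Codon 3 GGC (Gly): third position 4-fold.
Codon 4 UGC (Cys): third position 2-fold.
Codon 5 CCG (Pro): third position 4-fold.
Codon 6 UGG (Trp): third position 1-fold.
Codon 7 GUG (Val): third position 4-fold.
Codon 8 CAC (His): third position 2-fold.
Codon 9 UAU (Tyr): third position 2-fold.
Four-fold degenerate third positions: 4.

4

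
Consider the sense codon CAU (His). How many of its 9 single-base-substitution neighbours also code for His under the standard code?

Position 1: none → 0 synonymous.
Position 2: none → 0 synonymous.
Position 3: CAC → 1 synonymous.
Total: 0 + 0 + 1 = 1.

1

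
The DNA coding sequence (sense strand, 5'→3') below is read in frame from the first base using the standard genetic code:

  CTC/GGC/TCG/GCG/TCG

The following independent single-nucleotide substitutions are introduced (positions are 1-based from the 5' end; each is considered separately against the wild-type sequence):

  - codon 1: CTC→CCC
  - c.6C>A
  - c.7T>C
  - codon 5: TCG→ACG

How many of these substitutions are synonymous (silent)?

Codon 1: CTC (Leu) → CCC (Pro) — missense.
Codon 2: GGC (Gly) → GGA (Gly) — synonymous.
Codon 3: TCG (Ser) → CCG (Pro) — missense.
Codon 5: TCG (Ser) → ACG (Thr) — missense.
Synonymous: 1 of 4.

1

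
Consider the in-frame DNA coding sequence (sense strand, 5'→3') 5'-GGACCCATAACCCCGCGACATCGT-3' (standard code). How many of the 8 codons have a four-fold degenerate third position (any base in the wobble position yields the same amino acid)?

6

Codon 1 GGA (Gly): third position 4-fold.
Codon 2 CCC (Pro): third position 4-fold.
Codon 3 ATA (Ile): third position 3-fold.
Codon 4 ACC (Thr): third position 4-fold.
Codon 5 CCG (Pro): third position 4-fold.
Codon 6 CGA (Arg): third position 4-fold.
Codon 7 CAT (His): third position 2-fold.
Codon 8 CGT (Arg): third position 4-fold.
Four-fold degenerate third positions: 6.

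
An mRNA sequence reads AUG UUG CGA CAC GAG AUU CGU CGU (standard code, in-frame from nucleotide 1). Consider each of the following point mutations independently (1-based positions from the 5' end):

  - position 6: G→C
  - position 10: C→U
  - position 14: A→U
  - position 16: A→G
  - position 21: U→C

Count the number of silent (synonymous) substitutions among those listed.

Codon 2: UUG (Leu) → UUC (Phe) — missense.
Codon 4: CAC (His) → UAC (Tyr) — missense.
Codon 5: GAG (Glu) → GUG (Val) — missense.
Codon 6: AUU (Ile) → GUU (Val) — missense.
Codon 7: CGU (Arg) → CGC (Arg) — synonymous.
Synonymous: 1 of 5.

1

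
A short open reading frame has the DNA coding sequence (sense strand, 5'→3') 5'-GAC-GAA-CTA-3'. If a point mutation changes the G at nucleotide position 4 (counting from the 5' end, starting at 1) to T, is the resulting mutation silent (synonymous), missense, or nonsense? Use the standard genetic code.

Position 4 falls in codon 2: GAA → Glu.
After the substitution the codon is TAA → Stop.
The new codon is a stop codon, so this is a nonsense mutation.

nonsense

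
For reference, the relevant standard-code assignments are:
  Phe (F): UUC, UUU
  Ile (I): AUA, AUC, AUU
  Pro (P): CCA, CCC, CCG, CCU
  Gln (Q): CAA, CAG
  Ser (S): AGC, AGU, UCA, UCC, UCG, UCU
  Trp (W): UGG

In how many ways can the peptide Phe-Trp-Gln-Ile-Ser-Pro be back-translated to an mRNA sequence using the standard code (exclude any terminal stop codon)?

288

Phe: 2 codons.
Trp: 1 codon.
Gln: 2 codons.
Ile: 3 codons.
Ser: 6 codons.
Pro: 4 codons.
2 × 1 × 2 × 3 × 6 × 4 = 288.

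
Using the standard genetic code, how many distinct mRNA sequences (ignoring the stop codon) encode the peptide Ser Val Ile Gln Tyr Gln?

576

Ser: 6 codons.
Val: 4 codons.
Ile: 3 codons.
Gln: 2 codons.
Tyr: 2 codons.
Gln: 2 codons.
6 × 4 × 3 × 2 × 2 × 2 = 576.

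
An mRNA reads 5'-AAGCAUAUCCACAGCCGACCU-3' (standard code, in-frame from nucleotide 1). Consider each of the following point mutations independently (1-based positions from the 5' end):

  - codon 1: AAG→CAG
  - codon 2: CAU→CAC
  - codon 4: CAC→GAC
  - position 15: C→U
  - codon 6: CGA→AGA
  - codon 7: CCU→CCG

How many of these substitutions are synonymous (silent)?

Codon 1: AAG (Lys) → CAG (Gln) — missense.
Codon 2: CAU (His) → CAC (His) — synonymous.
Codon 4: CAC (His) → GAC (Asp) — missense.
Codon 5: AGC (Ser) → AGU (Ser) — synonymous.
Codon 6: CGA (Arg) → AGA (Arg) — synonymous.
Codon 7: CCU (Pro) → CCG (Pro) — synonymous.
Synonymous: 4 of 6.

4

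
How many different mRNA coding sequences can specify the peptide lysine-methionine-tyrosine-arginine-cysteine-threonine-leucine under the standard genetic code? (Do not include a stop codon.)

Lys: 2 codons.
Met: 1 codon.
Tyr: 2 codons.
Arg: 6 codons.
Cys: 2 codons.
Thr: 4 codons.
Leu: 6 codons.
2 × 1 × 2 × 6 × 2 × 4 × 6 = 1152.

1152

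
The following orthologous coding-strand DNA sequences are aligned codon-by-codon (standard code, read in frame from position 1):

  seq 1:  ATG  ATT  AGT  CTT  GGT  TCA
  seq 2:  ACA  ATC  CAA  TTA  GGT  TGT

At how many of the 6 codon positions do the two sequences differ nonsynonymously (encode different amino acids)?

Codon 1: ATG Met / ACA Thr — nonsynonymous.
Codon 2: ATT Ile / ATC Ile — synonymous.
Codon 3: AGT Ser / CAA Gln — nonsynonymous.
Codon 4: CTT Leu / TTA Leu — synonymous.
Codon 5: GGT Gly / GGT Gly — identical.
Codon 6: TCA Ser / TGT Cys — nonsynonymous.
Nonsynonymous differences: 3.

3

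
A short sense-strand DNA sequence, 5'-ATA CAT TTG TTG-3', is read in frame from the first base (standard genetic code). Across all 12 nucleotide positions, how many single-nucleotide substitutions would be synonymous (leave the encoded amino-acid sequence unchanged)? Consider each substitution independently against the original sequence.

Codon 1 (ATA, Ile): 2 synonymous substitutions.
Codon 2 (CAT, His): 1 synonymous substitution.
Codon 3 (TTG, Leu): 2 synonymous substitutions.
Codon 4 (TTG, Leu): 2 synonymous substitutions.
Total: 2 + 1 + 2 + 2 = 7.

7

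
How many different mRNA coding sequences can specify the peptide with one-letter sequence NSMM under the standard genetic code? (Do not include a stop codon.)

12

Asn: 2 codons.
Ser: 6 codons.
Met: 1 codon.
Met: 1 codon.
2 × 6 × 1 × 1 = 12.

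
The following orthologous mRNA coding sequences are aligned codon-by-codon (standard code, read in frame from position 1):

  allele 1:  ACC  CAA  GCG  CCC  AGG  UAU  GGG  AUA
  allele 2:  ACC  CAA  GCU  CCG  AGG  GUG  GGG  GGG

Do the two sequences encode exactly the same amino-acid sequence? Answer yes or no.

no

Codon 1: ACC Thr / ACC Thr — identical.
Codon 2: CAA Gln / CAA Gln — identical.
Codon 3: GCG Ala / GCU Ala — synonymous.
Codon 4: CCC Pro / CCG Pro — synonymous.
Codon 5: AGG Arg / AGG Arg — identical.
Codon 6: UAU Tyr / GUG Val — nonsynonymous.
Codon 7: GGG Gly / GGG Gly — identical.
Codon 8: AUA Ile / GGG Gly — nonsynonymous.
Nonsynonymous differences: 2 → different protein.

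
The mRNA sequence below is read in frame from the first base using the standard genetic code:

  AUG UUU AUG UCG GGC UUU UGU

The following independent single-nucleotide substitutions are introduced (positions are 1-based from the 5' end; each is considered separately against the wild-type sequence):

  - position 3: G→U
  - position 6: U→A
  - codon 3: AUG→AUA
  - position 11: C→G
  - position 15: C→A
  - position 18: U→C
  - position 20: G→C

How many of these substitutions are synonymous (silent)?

Codon 1: AUG (Met) → AUU (Ile) — missense.
Codon 2: UUU (Phe) → UUA (Leu) — missense.
Codon 3: AUG (Met) → AUA (Ile) — missense.
Codon 4: UCG (Ser) → UGG (Trp) — missense.
Codon 5: GGC (Gly) → GGA (Gly) — synonymous.
Codon 6: UUU (Phe) → UUC (Phe) — synonymous.
Codon 7: UGU (Cys) → UCU (Ser) — missense.
Synonymous: 2 of 7.

2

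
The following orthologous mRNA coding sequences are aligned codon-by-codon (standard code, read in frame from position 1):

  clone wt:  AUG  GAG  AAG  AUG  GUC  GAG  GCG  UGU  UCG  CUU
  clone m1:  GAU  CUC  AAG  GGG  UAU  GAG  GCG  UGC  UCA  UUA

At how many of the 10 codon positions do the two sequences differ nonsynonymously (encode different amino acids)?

Codon 1: AUG Met / GAU Asp — nonsynonymous.
Codon 2: GAG Glu / CUC Leu — nonsynonymous.
Codon 3: AAG Lys / AAG Lys — identical.
Codon 4: AUG Met / GGG Gly — nonsynonymous.
Codon 5: GUC Val / UAU Tyr — nonsynonymous.
Codon 6: GAG Glu / GAG Glu — identical.
Codon 7: GCG Ala / GCG Ala — identical.
Codon 8: UGU Cys / UGC Cys — synonymous.
Codon 9: UCG Ser / UCA Ser — synonymous.
Codon 10: CUU Leu / UUA Leu — synonymous.
Nonsynonymous differences: 4.

4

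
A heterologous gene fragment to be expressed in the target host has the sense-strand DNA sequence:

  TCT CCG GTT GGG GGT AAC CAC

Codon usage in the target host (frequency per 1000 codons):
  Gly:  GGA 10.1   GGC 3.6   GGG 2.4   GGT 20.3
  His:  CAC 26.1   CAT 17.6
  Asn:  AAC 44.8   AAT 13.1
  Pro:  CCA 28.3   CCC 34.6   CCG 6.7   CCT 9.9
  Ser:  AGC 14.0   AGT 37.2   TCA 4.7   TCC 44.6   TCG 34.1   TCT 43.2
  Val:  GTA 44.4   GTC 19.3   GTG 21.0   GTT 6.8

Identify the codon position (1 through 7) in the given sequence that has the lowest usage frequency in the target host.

Codon 1 TCT (Ser): 43.2 per 1000.
Codon 2 CCG (Pro): 6.7 per 1000.
Codon 3 GTT (Val): 6.8 per 1000.
Codon 4 GGG (Gly): 2.4 per 1000.
Codon 5 GGT (Gly): 20.3 per 1000.
Codon 6 AAC (Asn): 44.8 per 1000.
Codon 7 CAC (His): 26.1 per 1000.
Lowest frequency is 2.4 at codon 4.

4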